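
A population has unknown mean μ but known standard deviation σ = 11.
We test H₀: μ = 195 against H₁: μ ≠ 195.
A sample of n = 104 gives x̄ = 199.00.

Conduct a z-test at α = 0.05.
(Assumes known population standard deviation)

Standard error: SE = σ/√n = 11/√104 = 1.0786
z-statistic: z = (x̄ - μ₀)/SE = (199.00 - 195)/1.0786 = 3.7085
Critical value: ±1.960
p-value = 0.0002
Decision: reject H₀

Answer: z = 3.7085, reject H₀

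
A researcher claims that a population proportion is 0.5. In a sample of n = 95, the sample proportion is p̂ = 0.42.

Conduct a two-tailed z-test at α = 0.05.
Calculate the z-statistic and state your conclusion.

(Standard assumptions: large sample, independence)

H₀: p = 0.5, H₁: p ≠ 0.5
Standard error: SE = √(p₀(1-p₀)/n) = √(0.5×0.5/95) = 0.051299
z-statistic: z = (p̂ - p₀)/SE = (0.42 - 0.5)/0.051299 = -1.5595
Critical value: z_0.025 = ±1.960
p-value = 0.1189
Decision: fail to reject H₀ at α = 0.05

Answer: z = -1.5595, fail to reject H₀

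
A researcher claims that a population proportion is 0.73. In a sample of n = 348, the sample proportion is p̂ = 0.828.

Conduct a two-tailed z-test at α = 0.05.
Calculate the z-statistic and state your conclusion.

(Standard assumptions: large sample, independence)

H₀: p = 0.73, H₁: p ≠ 0.73
Standard error: SE = √(p₀(1-p₀)/n) = √(0.73×0.27/348) = 0.023799
z-statistic: z = (p̂ - p₀)/SE = (0.828 - 0.73)/0.023799 = 4.1178
Critical value: z_0.025 = ±1.960
p-value < 0.0001
Decision: reject H₀ at α = 0.05

Answer: z = 4.1178, reject H₀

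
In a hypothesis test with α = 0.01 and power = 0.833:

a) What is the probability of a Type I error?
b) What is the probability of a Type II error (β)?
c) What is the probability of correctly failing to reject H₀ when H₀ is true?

Answer: a) 0.01, b) 0.167, c) 0.99

Derivation:
a) Type I error probability = α = 0.01
b) Power = P(reject H₀ | H₁ true) = 1 - β = 0.833, so Type II error probability = β = 1 - Power = 0.167
c) P(fail to reject H₀ | H₀ true) = 1 - α = 0.99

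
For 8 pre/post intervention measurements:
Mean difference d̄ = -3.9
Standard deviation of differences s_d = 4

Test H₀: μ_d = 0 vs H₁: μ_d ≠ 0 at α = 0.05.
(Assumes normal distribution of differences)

Answer: t = -2.7577, reject H₀

Derivation:
df = n - 1 = 7
SE = s_d/√n = 4/√8 = 1.4142
t = d̄/SE = -3.9/1.4142 = -2.7577
Critical value: t_{0.025,7} = ±2.365
p-value ≈ 0.0282
Decision: reject H₀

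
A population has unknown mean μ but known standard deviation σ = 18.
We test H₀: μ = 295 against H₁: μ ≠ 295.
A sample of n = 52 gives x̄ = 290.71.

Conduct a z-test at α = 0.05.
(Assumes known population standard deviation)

Answer: z = -1.7186, fail to reject H₀

Derivation:
Standard error: SE = σ/√n = 18/√52 = 2.4962
z-statistic: z = (x̄ - μ₀)/SE = (290.71 - 295)/2.4962 = -1.7186
Critical value: ±1.960
p-value = 0.0857
Decision: fail to reject H₀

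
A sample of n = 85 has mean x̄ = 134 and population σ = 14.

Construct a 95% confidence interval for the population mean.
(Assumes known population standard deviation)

Answer: (131.0237, 136.9763)

Derivation:
Confidence level: 95%, α = 0.05
z_0.025 = 1.960
SE = σ/√n = 14/√85 = 1.5185
Margin of error = 1.960 × 1.5185 = 2.9763
CI: x̄ ± margin = 134 ± 2.9763
CI: (131.0237, 136.9763)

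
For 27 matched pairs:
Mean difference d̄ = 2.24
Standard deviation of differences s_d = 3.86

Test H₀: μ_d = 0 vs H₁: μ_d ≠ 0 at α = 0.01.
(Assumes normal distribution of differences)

Answer: t = 3.0152, reject H₀

Derivation:
df = n - 1 = 26
SE = s_d/√n = 3.86/√27 = 0.7429
t = d̄/SE = 2.24/0.7429 = 3.0152
Critical value: t_{0.005,26} = ±2.779
p-value ≈ 0.0057
Decision: reject H₀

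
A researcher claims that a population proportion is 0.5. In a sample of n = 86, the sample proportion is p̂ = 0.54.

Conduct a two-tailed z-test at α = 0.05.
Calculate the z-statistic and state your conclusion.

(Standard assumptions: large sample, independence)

Answer: z = 0.7419, fail to reject H₀

Derivation:
H₀: p = 0.5, H₁: p ≠ 0.5
Standard error: SE = √(p₀(1-p₀)/n) = √(0.5×0.5/86) = 0.053916
z-statistic: z = (p̂ - p₀)/SE = (0.54 - 0.5)/0.053916 = 0.7419
Critical value: z_0.025 = ±1.960
p-value = 0.4581
Decision: fail to reject H₀ at α = 0.05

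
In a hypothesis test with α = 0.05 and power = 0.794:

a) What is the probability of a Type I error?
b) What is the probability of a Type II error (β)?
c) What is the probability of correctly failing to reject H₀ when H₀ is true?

Answer: a) 0.05, b) 0.206, c) 0.95

Derivation:
a) Type I error probability = α = 0.05
b) Power = P(reject H₀ | H₁ true) = 1 - β = 0.794, so Type II error probability = β = 1 - Power = 0.206
c) P(fail to reject H₀ | H₀ true) = 1 - α = 0.95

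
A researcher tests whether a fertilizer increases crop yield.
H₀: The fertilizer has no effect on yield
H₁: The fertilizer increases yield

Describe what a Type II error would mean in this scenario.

A Type I error (probability α) occurs when we reject a true H₀.
A Type II error (probability β) occurs when we fail to reject a false H₀.

Answer: Failing to recommend an effective fertilizer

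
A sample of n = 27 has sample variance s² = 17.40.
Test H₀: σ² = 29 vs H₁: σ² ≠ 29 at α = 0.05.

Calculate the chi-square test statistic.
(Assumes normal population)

df = n - 1 = 26
χ² = (n-1)s²/σ₀² = 26×17.40/29 = 15.6000
Critical values: χ²_{0.975,26} = 13.844, χ²_{0.025,26} = 41.923
Rejection region: χ² < 13.844 or χ² > 41.923
Decision: fail to reject H₀

Answer: χ² = 15.6000, fail to reject H₀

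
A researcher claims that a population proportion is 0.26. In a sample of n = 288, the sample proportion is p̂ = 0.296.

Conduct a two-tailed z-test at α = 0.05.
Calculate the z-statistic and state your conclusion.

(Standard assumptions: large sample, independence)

H₀: p = 0.26, H₁: p ≠ 0.26
Standard error: SE = √(p₀(1-p₀)/n) = √(0.26×0.74/288) = 0.025847
z-statistic: z = (p̂ - p₀)/SE = (0.296 - 0.26)/0.025847 = 1.3928
Critical value: z_0.025 = ±1.960
p-value = 0.1637
Decision: fail to reject H₀ at α = 0.05

Answer: z = 1.3928, fail to reject H₀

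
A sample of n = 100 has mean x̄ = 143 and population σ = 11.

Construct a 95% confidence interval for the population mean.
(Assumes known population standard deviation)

Answer: (140.8440, 145.1560)

Derivation:
Confidence level: 95%, α = 0.05
z_0.025 = 1.960
SE = σ/√n = 11/√100 = 1.1000
Margin of error = 1.960 × 1.1000 = 2.1560
CI: x̄ ± margin = 143 ± 2.1560
CI: (140.8440, 145.1560)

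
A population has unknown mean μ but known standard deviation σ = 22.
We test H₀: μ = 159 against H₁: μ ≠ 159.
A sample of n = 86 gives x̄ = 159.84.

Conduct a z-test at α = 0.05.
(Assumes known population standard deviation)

Answer: z = 0.3541, fail to reject H₀

Derivation:
Standard error: SE = σ/√n = 22/√86 = 2.3723
z-statistic: z = (x̄ - μ₀)/SE = (159.84 - 159)/2.3723 = 0.3541
Critical value: ±1.960
p-value = 0.7233
Decision: fail to reject H₀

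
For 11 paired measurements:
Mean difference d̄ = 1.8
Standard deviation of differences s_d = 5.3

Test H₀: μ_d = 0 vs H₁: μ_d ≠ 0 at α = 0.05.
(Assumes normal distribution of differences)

df = n - 1 = 10
SE = s_d/√n = 5.3/√11 = 1.5980
t = d̄/SE = 1.8/1.5980 = 1.1264
Critical value: t_{0.025,10} = ±2.228
p-value ≈ 0.2863
Decision: fail to reject H₀

Answer: t = 1.1264, fail to reject H₀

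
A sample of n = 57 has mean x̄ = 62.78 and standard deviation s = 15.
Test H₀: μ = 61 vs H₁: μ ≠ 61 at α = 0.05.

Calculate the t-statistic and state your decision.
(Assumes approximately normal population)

df = n - 1 = 56
SE = s/√n = 15/√57 = 1.9868
t = (x̄ - μ₀)/SE = (62.78 - 61)/1.9868 = 0.8959
Critical value: t_{0.025,56} = ±2.003
p-value ≈ 0.3741
Decision: fail to reject H₀

Answer: t = 0.8959, fail to reject H₀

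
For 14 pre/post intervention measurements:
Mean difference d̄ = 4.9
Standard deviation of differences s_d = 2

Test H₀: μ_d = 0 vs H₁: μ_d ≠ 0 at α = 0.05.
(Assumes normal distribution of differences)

Answer: t = 9.1674, reject H₀

Derivation:
df = n - 1 = 13
SE = s_d/√n = 2/√14 = 0.5345
t = d̄/SE = 4.9/0.5345 = 9.1674
Critical value: t_{0.025,13} = ±2.160
p-value < 0.0001
Decision: reject H₀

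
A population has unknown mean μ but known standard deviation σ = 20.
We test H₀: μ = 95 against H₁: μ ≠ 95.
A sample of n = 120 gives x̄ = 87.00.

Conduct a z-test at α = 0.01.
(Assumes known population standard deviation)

Standard error: SE = σ/√n = 20/√120 = 1.8257
z-statistic: z = (x̄ - μ₀)/SE = (87.00 - 95)/1.8257 = -4.3819
Critical value: ±2.576
p-value < 0.0001
Decision: reject H₀

Answer: z = -4.3819, reject H₀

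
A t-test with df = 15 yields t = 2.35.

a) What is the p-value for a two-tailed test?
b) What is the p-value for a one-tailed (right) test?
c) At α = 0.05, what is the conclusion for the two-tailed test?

Using t-distribution with df = 15:
a) Two-tailed: p = 2×P(T > 2.35) = 0.0329
b) One-tailed: p = P(T > 2.35) = 0.0164
c) 0.0329 < 0.05, reject H₀

Answer: a) 0.0329, b) 0.0164, c) reject H₀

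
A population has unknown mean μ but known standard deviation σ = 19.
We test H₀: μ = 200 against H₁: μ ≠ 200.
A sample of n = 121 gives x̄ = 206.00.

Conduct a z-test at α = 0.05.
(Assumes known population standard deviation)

Answer: z = 3.4736, reject H₀

Derivation:
Standard error: SE = σ/√n = 19/√121 = 1.7273
z-statistic: z = (x̄ - μ₀)/SE = (206.00 - 200)/1.7273 = 3.4736
Critical value: ±1.960
p-value = 0.0005
Decision: reject H₀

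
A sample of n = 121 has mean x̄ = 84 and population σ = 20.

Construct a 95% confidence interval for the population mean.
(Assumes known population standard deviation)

Answer: (80.4363, 87.5637)

Derivation:
Confidence level: 95%, α = 0.05
z_0.025 = 1.960
SE = σ/√n = 20/√121 = 1.8182
Margin of error = 1.960 × 1.8182 = 3.5637
CI: x̄ ± margin = 84 ± 3.5637
CI: (80.4363, 87.5637)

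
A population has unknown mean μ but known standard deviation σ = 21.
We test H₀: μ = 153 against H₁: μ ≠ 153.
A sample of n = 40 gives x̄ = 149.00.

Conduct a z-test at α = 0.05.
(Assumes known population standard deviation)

Standard error: SE = σ/√n = 21/√40 = 3.3204
z-statistic: z = (x̄ - μ₀)/SE = (149.00 - 153)/3.3204 = -1.2047
Critical value: ±1.960
p-value = 0.2283
Decision: fail to reject H₀

Answer: z = -1.2047, fail to reject H₀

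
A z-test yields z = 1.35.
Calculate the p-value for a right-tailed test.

Answer: p-value ≈ 0.0885

Derivation:
For z = 1.35:
p = P(Z > 1.35) = 1 - Φ(1.35) = 0.0885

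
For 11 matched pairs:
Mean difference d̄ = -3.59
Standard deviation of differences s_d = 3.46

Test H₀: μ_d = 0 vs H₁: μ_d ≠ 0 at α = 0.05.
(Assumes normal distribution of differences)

df = n - 1 = 10
SE = s_d/√n = 3.46/√11 = 1.0432
t = d̄/SE = -3.59/1.0432 = -3.4413
Critical value: t_{0.025,10} = ±2.228
p-value ≈ 0.0063
Decision: reject H₀

Answer: t = -3.4413, reject H₀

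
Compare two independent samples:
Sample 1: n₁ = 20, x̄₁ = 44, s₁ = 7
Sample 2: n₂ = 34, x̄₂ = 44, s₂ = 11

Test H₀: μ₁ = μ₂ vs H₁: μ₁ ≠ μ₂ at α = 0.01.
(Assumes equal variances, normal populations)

Pooled variance: s²_p = [19×7² + 33×11²]/(52) = 94.6923
s_p = 9.7310
SE = s_p×√(1/n₁ + 1/n₂) = 9.7310×√(1/20 + 1/34) = 2.7422
t = (x̄₁ - x̄₂)/SE = (44 - 44)/2.7422 = 0.0000
df = 52, t-critical = ±2.674
Decision: fail to reject H₀

Answer: t = 0.0000, fail to reject H₀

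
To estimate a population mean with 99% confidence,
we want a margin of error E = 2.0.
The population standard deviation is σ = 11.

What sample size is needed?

z_0.005 = 2.576
n = (z×σ/E)² = (2.576×11/2.0)²
n = 200.7322
Round up: n = 201

Answer: n = 201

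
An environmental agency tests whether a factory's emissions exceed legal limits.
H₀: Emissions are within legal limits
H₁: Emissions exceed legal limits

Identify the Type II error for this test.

Type I error (α): Rejecting H₀ when H₀ is true
Type II error (β): Failing to reject H₀ when H₁ is true

Answer: Failing to cite a factory whose emissions actually exceed the limit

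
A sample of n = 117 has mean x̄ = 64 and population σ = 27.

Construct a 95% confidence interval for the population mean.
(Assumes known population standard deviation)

Confidence level: 95%, α = 0.05
z_0.025 = 1.960
SE = σ/√n = 27/√117 = 2.4962
Margin of error = 1.960 × 2.4962 = 4.8926
CI: x̄ ± margin = 64 ± 4.8926
CI: (59.1074, 68.8926)

Answer: (59.1074, 68.8926)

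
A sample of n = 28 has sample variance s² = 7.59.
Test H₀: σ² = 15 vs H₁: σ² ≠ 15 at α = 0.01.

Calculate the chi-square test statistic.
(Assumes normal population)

df = n - 1 = 27
χ² = (n-1)s²/σ₀² = 27×7.59/15 = 13.6620
Critical values: χ²_{0.995,27} = 11.808, χ²_{0.005,27} = 49.645
Rejection region: χ² < 11.808 or χ² > 49.645
Decision: fail to reject H₀

Answer: χ² = 13.6620, fail to reject H₀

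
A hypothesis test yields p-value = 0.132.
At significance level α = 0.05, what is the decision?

Answer: fail to reject H₀

Derivation:
Compare p-value to α:
0.132 ≥ 0.05
Decision: fail to reject H₀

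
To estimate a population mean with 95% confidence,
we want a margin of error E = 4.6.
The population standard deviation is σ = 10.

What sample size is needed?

Answer: n = 19

Derivation:
z_0.025 = 1.960
n = (z×σ/E)² = (1.960×10/4.6)²
n = 18.1550
Round up: n = 19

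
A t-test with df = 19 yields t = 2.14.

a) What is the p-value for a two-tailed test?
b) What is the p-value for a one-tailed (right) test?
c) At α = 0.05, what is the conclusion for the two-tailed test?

Answer: a) 0.0455, b) 0.0228, c) reject H₀

Derivation:
Using t-distribution with df = 19:
a) Two-tailed: p = 2×P(T > 2.14) = 0.0455
b) One-tailed: p = P(T > 2.14) = 0.0228
c) 0.0455 < 0.05, reject H₀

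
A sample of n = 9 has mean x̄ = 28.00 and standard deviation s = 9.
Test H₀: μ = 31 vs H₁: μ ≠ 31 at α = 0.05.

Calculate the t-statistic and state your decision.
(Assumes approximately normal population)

Answer: t = -1.0000, fail to reject H₀

Derivation:
df = n - 1 = 8
SE = s/√n = 9/√9 = 3.0000
t = (x̄ - μ₀)/SE = (28.00 - 31)/3.0000 = -1.0000
Critical value: t_{0.025,8} = ±2.306
p-value ≈ 0.3466
Decision: fail to reject H₀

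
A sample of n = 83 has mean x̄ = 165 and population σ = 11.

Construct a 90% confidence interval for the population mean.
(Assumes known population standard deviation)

Confidence level: 90%, α = 0.1
z_0.05 = 1.645
SE = σ/√n = 11/√83 = 1.2074
Margin of error = 1.645 × 1.2074 = 1.9862
CI: x̄ ± margin = 165 ± 1.9862
CI: (163.0138, 166.9862)

Answer: (163.0138, 166.9862)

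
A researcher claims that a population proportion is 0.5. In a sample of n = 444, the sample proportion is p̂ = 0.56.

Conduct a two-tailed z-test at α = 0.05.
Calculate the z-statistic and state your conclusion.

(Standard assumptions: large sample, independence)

Answer: z = 2.5286, reject H₀

Derivation:
H₀: p = 0.5, H₁: p ≠ 0.5
Standard error: SE = √(p₀(1-p₀)/n) = √(0.5×0.5/444) = 0.023729
z-statistic: z = (p̂ - p₀)/SE = (0.56 - 0.5)/0.023729 = 2.5286
Critical value: z_0.025 = ±1.960
p-value = 0.0115
Decision: reject H₀ at α = 0.05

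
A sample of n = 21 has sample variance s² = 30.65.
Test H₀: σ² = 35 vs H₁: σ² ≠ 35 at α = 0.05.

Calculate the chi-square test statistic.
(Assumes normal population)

df = n - 1 = 20
χ² = (n-1)s²/σ₀² = 20×30.65/35 = 17.5143
Critical values: χ²_{0.975,20} = 9.591, χ²_{0.025,20} = 34.170
Rejection region: χ² < 9.591 or χ² > 34.170
Decision: fail to reject H₀

Answer: χ² = 17.5143, fail to reject H₀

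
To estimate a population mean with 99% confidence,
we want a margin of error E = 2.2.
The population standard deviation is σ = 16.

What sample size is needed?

z_0.005 = 2.576
n = (z×σ/E)² = (2.576×16/2.2)²
n = 350.9832
Round up: n = 351

Answer: n = 351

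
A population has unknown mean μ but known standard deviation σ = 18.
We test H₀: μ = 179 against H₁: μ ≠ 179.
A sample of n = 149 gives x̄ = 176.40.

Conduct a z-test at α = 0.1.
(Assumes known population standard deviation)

Standard error: SE = σ/√n = 18/√149 = 1.4746
z-statistic: z = (x̄ - μ₀)/SE = (176.40 - 179)/1.4746 = -1.7632
Critical value: ±1.645
p-value = 0.0779
Decision: reject H₀

Answer: z = -1.7632, reject H₀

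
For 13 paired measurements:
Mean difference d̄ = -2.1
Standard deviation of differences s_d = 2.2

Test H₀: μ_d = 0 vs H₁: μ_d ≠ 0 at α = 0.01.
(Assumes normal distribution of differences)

df = n - 1 = 12
SE = s_d/√n = 2.2/√13 = 0.6102
t = d̄/SE = -2.1/0.6102 = -3.4415
Critical value: t_{0.005,12} = ±3.055
p-value ≈ 0.0049
Decision: reject H₀

Answer: t = -3.4415, reject H₀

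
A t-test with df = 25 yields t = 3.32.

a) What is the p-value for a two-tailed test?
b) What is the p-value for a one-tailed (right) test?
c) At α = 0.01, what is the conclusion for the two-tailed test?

Answer: a) 0.0028, b) 0.0014, c) reject H₀

Derivation:
Using t-distribution with df = 25:
a) Two-tailed: p = 2×P(T > 3.32) = 0.0028
b) One-tailed: p = P(T > 3.32) = 0.0014
c) 0.0028 < 0.01, reject H₀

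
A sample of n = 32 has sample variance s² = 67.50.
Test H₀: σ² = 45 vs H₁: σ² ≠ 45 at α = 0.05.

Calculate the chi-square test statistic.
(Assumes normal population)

df = n - 1 = 31
χ² = (n-1)s²/σ₀² = 31×67.50/45 = 46.5000
Critical values: χ²_{0.975,31} = 17.539, χ²_{0.025,31} = 48.232
Rejection region: χ² < 17.539 or χ² > 48.232
Decision: fail to reject H₀

Answer: χ² = 46.5000, fail to reject H₀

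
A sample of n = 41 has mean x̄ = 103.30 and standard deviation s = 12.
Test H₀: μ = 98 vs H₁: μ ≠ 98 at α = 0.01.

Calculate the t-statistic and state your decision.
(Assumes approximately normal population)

df = n - 1 = 40
SE = s/√n = 12/√41 = 1.8741
t = (x̄ - μ₀)/SE = (103.30 - 98)/1.8741 = 2.8280
Critical value: t_{0.005,40} = ±2.704
p-value ≈ 0.0073
Decision: reject H₀

Answer: t = 2.8280, reject H₀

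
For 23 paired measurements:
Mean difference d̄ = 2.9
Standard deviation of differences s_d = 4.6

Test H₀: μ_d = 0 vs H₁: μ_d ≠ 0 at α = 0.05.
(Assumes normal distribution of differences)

Answer: t = 3.0234, reject H₀

Derivation:
df = n - 1 = 22
SE = s_d/√n = 4.6/√23 = 0.9592
t = d̄/SE = 2.9/0.9592 = 3.0234
Critical value: t_{0.025,22} = ±2.074
p-value ≈ 0.0062
Decision: reject H₀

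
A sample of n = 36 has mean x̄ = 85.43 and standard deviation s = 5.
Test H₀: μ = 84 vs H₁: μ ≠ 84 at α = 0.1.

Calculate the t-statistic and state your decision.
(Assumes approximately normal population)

Answer: t = 1.7161, reject H₀

Derivation:
df = n - 1 = 35
SE = s/√n = 5/√36 = 0.8333
t = (x̄ - μ₀)/SE = (85.43 - 84)/0.8333 = 1.7161
Critical value: t_{0.05,35} = ±1.690
p-value ≈ 0.0950
Decision: reject H₀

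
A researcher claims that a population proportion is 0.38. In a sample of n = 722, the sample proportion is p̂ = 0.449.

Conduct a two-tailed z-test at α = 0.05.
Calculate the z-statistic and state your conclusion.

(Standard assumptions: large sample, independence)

Answer: z = 3.8198, reject H₀

Derivation:
H₀: p = 0.38, H₁: p ≠ 0.38
Standard error: SE = √(p₀(1-p₀)/n) = √(0.38×0.62/722) = 0.018064
z-statistic: z = (p̂ - p₀)/SE = (0.449 - 0.38)/0.018064 = 3.8198
Critical value: z_0.025 = ±1.960
p-value = 0.0001
Decision: reject H₀ at α = 0.05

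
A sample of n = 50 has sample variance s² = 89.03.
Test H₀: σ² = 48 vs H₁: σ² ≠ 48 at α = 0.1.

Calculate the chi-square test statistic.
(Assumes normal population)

Answer: χ² = 90.8848, reject H₀

Derivation:
df = n - 1 = 49
χ² = (n-1)s²/σ₀² = 49×89.03/48 = 90.8848
Critical values: χ²_{0.95,49} = 33.930, χ²_{0.05,49} = 66.339
Rejection region: χ² < 33.930 or χ² > 66.339
Decision: reject H₀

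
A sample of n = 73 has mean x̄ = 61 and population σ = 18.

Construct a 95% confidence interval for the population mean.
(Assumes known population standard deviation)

Confidence level: 95%, α = 0.05
z_0.025 = 1.960
SE = σ/√n = 18/√73 = 2.1067
Margin of error = 1.960 × 2.1067 = 4.1291
CI: x̄ ± margin = 61 ± 4.1291
CI: (56.8709, 65.1291)

Answer: (56.8709, 65.1291)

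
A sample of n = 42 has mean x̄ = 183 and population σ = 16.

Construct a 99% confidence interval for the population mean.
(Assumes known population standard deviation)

Confidence level: 99%, α = 0.01
z_0.005 = 2.576
SE = σ/√n = 16/√42 = 2.4689
Margin of error = 2.576 × 2.4689 = 6.3599
CI: x̄ ± margin = 183 ± 6.3599
CI: (176.6401, 189.3599)

Answer: (176.6401, 189.3599)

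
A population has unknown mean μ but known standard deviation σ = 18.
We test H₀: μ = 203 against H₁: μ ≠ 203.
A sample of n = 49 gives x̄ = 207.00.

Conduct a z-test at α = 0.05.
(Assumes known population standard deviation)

Standard error: SE = σ/√n = 18/√49 = 2.5714
z-statistic: z = (x̄ - μ₀)/SE = (207.00 - 203)/2.5714 = 1.5556
Critical value: ±1.960
p-value = 0.1198
Decision: fail to reject H₀

Answer: z = 1.5556, fail to reject H₀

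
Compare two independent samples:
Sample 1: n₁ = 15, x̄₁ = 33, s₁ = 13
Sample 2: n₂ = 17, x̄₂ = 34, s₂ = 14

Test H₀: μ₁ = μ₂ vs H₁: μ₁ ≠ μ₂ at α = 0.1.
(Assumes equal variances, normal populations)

Pooled variance: s²_p = [14×13² + 16×14²]/(30) = 183.4000
s_p = 13.5425
SE = s_p×√(1/n₁ + 1/n₂) = 13.5425×√(1/15 + 1/17) = 4.7974
t = (x̄₁ - x̄₂)/SE = (33 - 34)/4.7974 = -0.2084
df = 30, t-critical = ±1.697
Decision: fail to reject H₀

Answer: t = -0.2084, fail to reject H₀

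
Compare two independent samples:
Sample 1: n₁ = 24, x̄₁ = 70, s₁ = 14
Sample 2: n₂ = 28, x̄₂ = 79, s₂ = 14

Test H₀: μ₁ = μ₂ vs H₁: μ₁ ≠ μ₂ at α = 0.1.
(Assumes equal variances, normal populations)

Pooled variance: s²_p = [23×14² + 27×14²]/(50) = 196.0000
s_p = 14.0000
SE = s_p×√(1/n₁ + 1/n₂) = 14.0000×√(1/24 + 1/28) = 3.8944
t = (x̄₁ - x̄₂)/SE = (70 - 79)/3.8944 = -2.3110
df = 50, t-critical = ±1.676
Decision: reject H₀

Answer: t = -2.3110, reject H₀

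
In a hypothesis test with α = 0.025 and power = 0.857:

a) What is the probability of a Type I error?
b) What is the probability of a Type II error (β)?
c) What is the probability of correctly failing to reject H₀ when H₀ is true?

a) Type I error probability = α = 0.025
b) Power = P(reject H₀ | H₁ true) = 1 - β = 0.857, so Type II error probability = β = 1 - Power = 0.143
c) P(fail to reject H₀ | H₀ true) = 1 - α = 0.975

Answer: a) 0.025, b) 0.143, c) 0.975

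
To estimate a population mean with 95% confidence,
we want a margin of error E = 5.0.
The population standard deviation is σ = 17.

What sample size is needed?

Answer: n = 45

Derivation:
z_0.025 = 1.960
n = (z×σ/E)² = (1.960×17/5.0)²
n = 44.4089
Round up: n = 45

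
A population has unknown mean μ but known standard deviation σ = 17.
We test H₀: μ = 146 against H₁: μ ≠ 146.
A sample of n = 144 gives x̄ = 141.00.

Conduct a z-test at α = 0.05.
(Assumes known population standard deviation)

Standard error: SE = σ/√n = 17/√144 = 1.4167
z-statistic: z = (x̄ - μ₀)/SE = (141.00 - 146)/1.4167 = -3.5293
Critical value: ±1.960
p-value = 0.0004
Decision: reject H₀

Answer: z = -3.5293, reject H₀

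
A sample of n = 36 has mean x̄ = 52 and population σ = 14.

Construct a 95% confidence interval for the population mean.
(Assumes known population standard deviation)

Answer: (47.4267, 56.5733)

Derivation:
Confidence level: 95%, α = 0.05
z_0.025 = 1.960
SE = σ/√n = 14/√36 = 2.3333
Margin of error = 1.960 × 2.3333 = 4.5733
CI: x̄ ± margin = 52 ± 4.5733
CI: (47.4267, 56.5733)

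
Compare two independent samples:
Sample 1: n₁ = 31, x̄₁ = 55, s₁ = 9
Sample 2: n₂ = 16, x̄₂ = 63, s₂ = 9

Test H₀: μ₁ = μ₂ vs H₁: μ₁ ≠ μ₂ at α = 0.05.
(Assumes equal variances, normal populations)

Pooled variance: s²_p = [30×9² + 15×9²]/(45) = 81.0000
s_p = 9.0000
SE = s_p×√(1/n₁ + 1/n₂) = 9.0000×√(1/31 + 1/16) = 2.7705
t = (x̄₁ - x̄₂)/SE = (55 - 63)/2.7705 = -2.8876
df = 45, t-critical = ±2.014
Decision: reject H₀

Answer: t = -2.8876, reject H₀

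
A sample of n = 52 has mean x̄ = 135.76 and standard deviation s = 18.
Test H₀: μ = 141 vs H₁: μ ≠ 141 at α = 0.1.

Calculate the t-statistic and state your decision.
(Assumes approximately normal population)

df = n - 1 = 51
SE = s/√n = 18/√52 = 2.4962
t = (x̄ - μ₀)/SE = (135.76 - 141)/2.4962 = -2.0992
Critical value: t_{0.05,51} = ±1.675
p-value ≈ 0.0408
Decision: reject H₀

Answer: t = -2.0992, reject H₀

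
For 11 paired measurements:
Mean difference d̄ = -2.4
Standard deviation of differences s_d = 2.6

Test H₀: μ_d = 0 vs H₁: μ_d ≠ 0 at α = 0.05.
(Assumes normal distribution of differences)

Answer: t = -3.0616, reject H₀

Derivation:
df = n - 1 = 10
SE = s_d/√n = 2.6/√11 = 0.7839
t = d̄/SE = -2.4/0.7839 = -3.0616
Critical value: t_{0.025,10} = ±2.228
p-value ≈ 0.0120
Decision: reject H₀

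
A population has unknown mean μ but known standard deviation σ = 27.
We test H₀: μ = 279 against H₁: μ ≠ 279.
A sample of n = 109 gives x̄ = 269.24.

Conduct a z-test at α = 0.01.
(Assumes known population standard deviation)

Answer: z = -3.7740, reject H₀

Derivation:
Standard error: SE = σ/√n = 27/√109 = 2.5861
z-statistic: z = (x̄ - μ₀)/SE = (269.24 - 279)/2.5861 = -3.7740
Critical value: ±2.576
p-value = 0.0002
Decision: reject H₀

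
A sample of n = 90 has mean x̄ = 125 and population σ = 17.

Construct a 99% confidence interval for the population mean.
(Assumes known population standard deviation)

Answer: (120.3838, 129.6162)

Derivation:
Confidence level: 99%, α = 0.01
z_0.005 = 2.576
SE = σ/√n = 17/√90 = 1.7920
Margin of error = 2.576 × 1.7920 = 4.6162
CI: x̄ ± margin = 125 ± 4.6162
CI: (120.3838, 129.6162)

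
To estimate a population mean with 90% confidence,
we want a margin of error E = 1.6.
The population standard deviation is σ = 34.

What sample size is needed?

Answer: n = 1222

Derivation:
z_0.05 = 1.645
n = (z×σ/E)² = (1.645×34/1.6)²
n = 1221.9394
Round up: n = 1222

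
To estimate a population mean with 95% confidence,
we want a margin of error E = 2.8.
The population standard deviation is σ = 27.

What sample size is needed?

z_0.025 = 1.960
n = (z×σ/E)² = (1.960×27/2.8)²
n = 357.2100
Round up: n = 358

Answer: n = 358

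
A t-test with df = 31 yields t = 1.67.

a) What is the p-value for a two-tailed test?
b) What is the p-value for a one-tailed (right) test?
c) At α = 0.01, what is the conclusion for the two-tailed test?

Using t-distribution with df = 31:
a) Two-tailed: p = 2×P(T > 1.67) = 0.1050
b) One-tailed: p = P(T > 1.67) = 0.0525
c) 0.1050 ≥ 0.01, fail to reject H₀

Answer: a) 0.1050, b) 0.0525, c) fail to reject H₀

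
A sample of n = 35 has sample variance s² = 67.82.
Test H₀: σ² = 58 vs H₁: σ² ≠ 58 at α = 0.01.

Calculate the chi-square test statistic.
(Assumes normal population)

Answer: χ² = 39.7566, fail to reject H₀

Derivation:
df = n - 1 = 34
χ² = (n-1)s²/σ₀² = 34×67.82/58 = 39.7566
Critical values: χ²_{0.995,34} = 16.501, χ²_{0.005,34} = 58.964
Rejection region: χ² < 16.501 or χ² > 58.964
Decision: fail to reject H₀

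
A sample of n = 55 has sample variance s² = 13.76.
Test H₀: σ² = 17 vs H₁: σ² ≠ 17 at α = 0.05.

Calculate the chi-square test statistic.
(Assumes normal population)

Answer: χ² = 43.7082, fail to reject H₀

Derivation:
df = n - 1 = 54
χ² = (n-1)s²/σ₀² = 54×13.76/17 = 43.7082
Critical values: χ²_{0.975,54} = 35.586, χ²_{0.025,54} = 76.192
Rejection region: χ² < 35.586 or χ² > 76.192
Decision: fail to reject H₀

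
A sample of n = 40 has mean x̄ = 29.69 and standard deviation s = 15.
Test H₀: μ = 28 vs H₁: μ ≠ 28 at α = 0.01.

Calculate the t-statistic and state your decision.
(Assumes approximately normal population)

Answer: t = 0.7126, fail to reject H₀

Derivation:
df = n - 1 = 39
SE = s/√n = 15/√40 = 2.3717
t = (x̄ - μ₀)/SE = (29.69 - 28)/2.3717 = 0.7126
Critical value: t_{0.005,39} = ±2.708
p-value ≈ 0.4803
Decision: fail to reject H₀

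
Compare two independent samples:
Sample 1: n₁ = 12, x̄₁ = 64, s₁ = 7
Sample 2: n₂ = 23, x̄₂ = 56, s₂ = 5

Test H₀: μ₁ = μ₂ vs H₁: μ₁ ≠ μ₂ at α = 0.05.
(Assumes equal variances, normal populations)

Answer: t = 3.9106, reject H₀

Derivation:
Pooled variance: s²_p = [11×7² + 22×5²]/(33) = 33.0000
s_p = 5.7446
SE = s_p×√(1/n₁ + 1/n₂) = 5.7446×√(1/12 + 1/23) = 2.0457
t = (x̄₁ - x̄₂)/SE = (64 - 56)/2.0457 = 3.9106
df = 33, t-critical = ±2.035
Decision: reject H₀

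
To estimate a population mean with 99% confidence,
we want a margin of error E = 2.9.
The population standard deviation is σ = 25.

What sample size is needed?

z_0.005 = 2.576
n = (z×σ/E)² = (2.576×25/2.9)²
n = 493.1463
Round up: n = 494

Answer: n = 494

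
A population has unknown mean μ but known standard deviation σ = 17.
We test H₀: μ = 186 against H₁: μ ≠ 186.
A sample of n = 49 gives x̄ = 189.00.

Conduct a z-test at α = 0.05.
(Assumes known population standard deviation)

Standard error: SE = σ/√n = 17/√49 = 2.4286
z-statistic: z = (x̄ - μ₀)/SE = (189.00 - 186)/2.4286 = 1.2353
Critical value: ±1.960
p-value = 0.2167
Decision: fail to reject H₀

Answer: z = 1.2353, fail to reject H₀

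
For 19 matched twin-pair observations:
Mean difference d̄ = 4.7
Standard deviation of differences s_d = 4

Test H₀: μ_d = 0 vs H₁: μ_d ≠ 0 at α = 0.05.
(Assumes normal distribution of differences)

Answer: t = 5.1215, reject H₀

Derivation:
df = n - 1 = 18
SE = s_d/√n = 4/√19 = 0.9177
t = d̄/SE = 4.7/0.9177 = 5.1215
Critical value: t_{0.025,18} = ±2.101
p-value ≈ 0.0001
Decision: reject H₀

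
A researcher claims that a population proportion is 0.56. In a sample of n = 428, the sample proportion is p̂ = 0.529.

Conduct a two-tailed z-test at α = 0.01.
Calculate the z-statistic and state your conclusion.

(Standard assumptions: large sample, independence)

H₀: p = 0.56, H₁: p ≠ 0.56
Standard error: SE = √(p₀(1-p₀)/n) = √(0.56×0.44/428) = 0.023994
z-statistic: z = (p̂ - p₀)/SE = (0.529 - 0.56)/0.023994 = -1.2920
Critical value: z_0.005 = ±2.576
p-value = 0.1964
Decision: fail to reject H₀ at α = 0.01

Answer: z = -1.2920, fail to reject H₀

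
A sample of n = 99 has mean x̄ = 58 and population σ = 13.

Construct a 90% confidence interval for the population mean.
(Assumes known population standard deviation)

Answer: (55.8508, 60.1492)

Derivation:
Confidence level: 90%, α = 0.1
z_0.05 = 1.645
SE = σ/√n = 13/√99 = 1.3065
Margin of error = 1.645 × 1.3065 = 2.1492
CI: x̄ ± margin = 58 ± 2.1492
CI: (55.8508, 60.1492)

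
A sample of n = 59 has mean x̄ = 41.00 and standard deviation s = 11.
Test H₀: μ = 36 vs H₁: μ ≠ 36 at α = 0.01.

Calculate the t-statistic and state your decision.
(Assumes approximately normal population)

Answer: t = 3.4914, reject H₀

Derivation:
df = n - 1 = 58
SE = s/√n = 11/√59 = 1.4321
t = (x̄ - μ₀)/SE = (41.00 - 36)/1.4321 = 3.4914
Critical value: t_{0.005,58} = ±2.663
p-value ≈ 0.0009
Decision: reject H₀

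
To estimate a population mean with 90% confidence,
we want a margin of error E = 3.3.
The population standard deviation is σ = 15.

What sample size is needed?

Answer: n = 56

Derivation:
z_0.05 = 1.645
n = (z×σ/E)² = (1.645×15/3.3)²
n = 55.9096
Round up: n = 56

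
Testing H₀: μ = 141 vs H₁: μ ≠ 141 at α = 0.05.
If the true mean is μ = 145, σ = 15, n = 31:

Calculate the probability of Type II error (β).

SE = σ/√n = 15/√31 = 2.6941
Critical values: μ₀ ± z_0.025×SE = 141 ± 1.960×2.6941
Acceptance region: (135.7196, 146.2804)
Under H₁ (μ = 145): z_high = (146.2804 - 145)/2.6941 = 0.4753, z_low = (135.7196 - 145)/2.6941 = -3.4447
β = P(not reject | H₁) = Φ(0.4753) - Φ(-3.4447) ≈ 0.6824

Answer: β ≈ 0.6824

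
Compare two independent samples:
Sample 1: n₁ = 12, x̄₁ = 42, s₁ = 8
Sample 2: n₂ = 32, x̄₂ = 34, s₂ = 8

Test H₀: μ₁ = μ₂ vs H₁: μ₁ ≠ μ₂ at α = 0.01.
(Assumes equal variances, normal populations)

Answer: t = 2.9542, reject H₀

Derivation:
Pooled variance: s²_p = [11×8² + 31×8²]/(42) = 64.0000
s_p = 8.0000
SE = s_p×√(1/n₁ + 1/n₂) = 8.0000×√(1/12 + 1/32) = 2.7080
t = (x̄₁ - x̄₂)/SE = (42 - 34)/2.7080 = 2.9542
df = 42, t-critical = ±2.698
Decision: reject H₀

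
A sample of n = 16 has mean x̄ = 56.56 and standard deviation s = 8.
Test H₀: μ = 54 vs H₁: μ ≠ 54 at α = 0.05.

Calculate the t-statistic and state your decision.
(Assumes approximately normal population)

df = n - 1 = 15
SE = s/√n = 8/√16 = 2.0000
t = (x̄ - μ₀)/SE = (56.56 - 54)/2.0000 = 1.2800
Critical value: t_{0.025,15} = ±2.131
p-value ≈ 0.2200
Decision: fail to reject H₀

Answer: t = 1.2800, fail to reject H₀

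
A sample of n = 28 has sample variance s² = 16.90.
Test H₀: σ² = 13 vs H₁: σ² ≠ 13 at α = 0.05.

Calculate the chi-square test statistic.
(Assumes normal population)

df = n - 1 = 27
χ² = (n-1)s²/σ₀² = 27×16.90/13 = 35.1000
Critical values: χ²_{0.975,27} = 14.573, χ²_{0.025,27} = 43.195
Rejection region: χ² < 14.573 or χ² > 43.195
Decision: fail to reject H₀

Answer: χ² = 35.1000, fail to reject H₀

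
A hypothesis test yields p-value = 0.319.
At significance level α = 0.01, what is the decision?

Answer: fail to reject H₀

Derivation:
Compare p-value to α:
0.319 ≥ 0.01
Decision: fail to reject H₀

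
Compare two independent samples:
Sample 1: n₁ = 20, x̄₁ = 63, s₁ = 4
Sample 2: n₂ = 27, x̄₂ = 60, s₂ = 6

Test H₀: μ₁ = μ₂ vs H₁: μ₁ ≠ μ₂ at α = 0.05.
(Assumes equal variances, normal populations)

Answer: t = 1.9371, fail to reject H₀

Derivation:
Pooled variance: s²_p = [19×4² + 26×6²]/(45) = 27.5556
s_p = 5.2493
SE = s_p×√(1/n₁ + 1/n₂) = 5.2493×√(1/20 + 1/27) = 1.5487
t = (x̄₁ - x̄₂)/SE = (63 - 60)/1.5487 = 1.9371
df = 45, t-critical = ±2.014
Decision: fail to reject H₀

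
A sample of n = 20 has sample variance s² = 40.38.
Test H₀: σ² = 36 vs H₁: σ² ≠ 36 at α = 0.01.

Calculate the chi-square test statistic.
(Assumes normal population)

Answer: χ² = 21.3117, fail to reject H₀

Derivation:
df = n - 1 = 19
χ² = (n-1)s²/σ₀² = 19×40.38/36 = 21.3117
Critical values: χ²_{0.995,19} = 6.844, χ²_{0.005,19} = 38.582
Rejection region: χ² < 6.844 or χ² > 38.582
Decision: fail to reject H₀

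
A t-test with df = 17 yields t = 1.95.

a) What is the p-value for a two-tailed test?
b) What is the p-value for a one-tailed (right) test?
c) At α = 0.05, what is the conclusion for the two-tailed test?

Using t-distribution with df = 17:
a) Two-tailed: p = 2×P(T > 1.95) = 0.0679
b) One-tailed: p = P(T > 1.95) = 0.0339
c) 0.0679 ≥ 0.05, fail to reject H₀

Answer: a) 0.0679, b) 0.0339, c) fail to reject H₀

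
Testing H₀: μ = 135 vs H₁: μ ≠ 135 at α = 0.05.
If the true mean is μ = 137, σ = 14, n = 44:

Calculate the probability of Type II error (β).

SE = σ/√n = 14/√44 = 2.1106
Critical values: μ₀ ± z_0.025×SE = 135 ± 1.960×2.1106
Acceptance region: (130.8632, 139.1368)
Under H₁ (μ = 137): z_high = (139.1368 - 137)/2.1106 = 1.0124, z_low = (130.8632 - 137)/2.1106 = -2.9076
β = P(not reject | H₁) = Φ(1.0124) - Φ(-2.9076) ≈ 0.8425

Answer: β ≈ 0.8425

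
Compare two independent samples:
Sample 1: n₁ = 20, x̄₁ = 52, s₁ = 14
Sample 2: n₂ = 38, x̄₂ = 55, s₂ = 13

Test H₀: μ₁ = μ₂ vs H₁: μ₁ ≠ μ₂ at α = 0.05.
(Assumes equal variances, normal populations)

Answer: t = -0.8136, fail to reject H₀

Derivation:
Pooled variance: s²_p = [19×14² + 37×13²]/(56) = 178.1607
s_p = 13.3477
SE = s_p×√(1/n₁ + 1/n₂) = 13.3477×√(1/20 + 1/38) = 3.6873
t = (x̄₁ - x̄₂)/SE = (52 - 55)/3.6873 = -0.8136
df = 56, t-critical = ±2.003
Decision: fail to reject H₀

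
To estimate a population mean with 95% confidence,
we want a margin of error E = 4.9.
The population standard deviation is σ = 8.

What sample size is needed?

z_0.025 = 1.960
n = (z×σ/E)² = (1.960×8/4.9)²
n = 10.2400
Round up: n = 11

Answer: n = 11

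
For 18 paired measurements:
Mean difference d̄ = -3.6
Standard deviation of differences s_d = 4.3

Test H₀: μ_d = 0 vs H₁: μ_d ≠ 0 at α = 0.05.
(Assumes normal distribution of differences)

Answer: t = -3.5520, reject H₀

Derivation:
df = n - 1 = 17
SE = s_d/√n = 4.3/√18 = 1.0135
t = d̄/SE = -3.6/1.0135 = -3.5520
Critical value: t_{0.025,17} = ±2.110
p-value ≈ 0.0025
Decision: reject H₀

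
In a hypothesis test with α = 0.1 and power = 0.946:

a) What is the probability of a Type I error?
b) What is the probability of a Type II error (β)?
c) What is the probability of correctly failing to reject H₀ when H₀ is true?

a) Type I error probability = α = 0.1
b) Power = P(reject H₀ | H₁ true) = 1 - β = 0.946, so Type II error probability = β = 1 - Power = 0.054
c) P(fail to reject H₀ | H₀ true) = 1 - α = 0.9

Answer: a) 0.1, b) 0.054, c) 0.9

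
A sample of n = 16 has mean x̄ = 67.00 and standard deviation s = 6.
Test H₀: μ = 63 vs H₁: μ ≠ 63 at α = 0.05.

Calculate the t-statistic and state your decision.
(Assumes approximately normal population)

df = n - 1 = 15
SE = s/√n = 6/√16 = 1.5000
t = (x̄ - μ₀)/SE = (67.00 - 63)/1.5000 = 2.6667
Critical value: t_{0.025,15} = ±2.131
p-value ≈ 0.0176
Decision: reject H₀

Answer: t = 2.6667, reject H₀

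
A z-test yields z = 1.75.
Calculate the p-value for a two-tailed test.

Answer: p-value ≈ 0.0801

Derivation:
For z = 1.75:
p = 2×P(Z > |1.75|) = 2×(1 - Φ(1.75)) = 0.0801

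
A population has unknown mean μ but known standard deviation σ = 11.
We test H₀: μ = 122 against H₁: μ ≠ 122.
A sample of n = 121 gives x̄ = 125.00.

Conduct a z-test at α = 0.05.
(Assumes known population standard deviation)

Standard error: SE = σ/√n = 11/√121 = 1.0000
z-statistic: z = (x̄ - μ₀)/SE = (125.00 - 122)/1.0000 = 3.0000
Critical value: ±1.960
p-value = 0.0027
Decision: reject H₀

Answer: z = 3.0000, reject H₀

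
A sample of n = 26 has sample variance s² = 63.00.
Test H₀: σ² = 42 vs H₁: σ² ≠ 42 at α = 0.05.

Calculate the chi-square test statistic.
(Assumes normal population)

df = n - 1 = 25
χ² = (n-1)s²/σ₀² = 25×63.00/42 = 37.5000
Critical values: χ²_{0.975,25} = 13.120, χ²_{0.025,25} = 40.646
Rejection region: χ² < 13.120 or χ² > 40.646
Decision: fail to reject H₀

Answer: χ² = 37.5000, fail to reject H₀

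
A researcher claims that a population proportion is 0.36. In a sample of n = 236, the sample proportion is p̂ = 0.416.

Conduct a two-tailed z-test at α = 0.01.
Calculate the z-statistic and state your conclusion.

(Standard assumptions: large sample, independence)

H₀: p = 0.36, H₁: p ≠ 0.36
Standard error: SE = √(p₀(1-p₀)/n) = √(0.36×0.64/236) = 0.031245
z-statistic: z = (p̂ - p₀)/SE = (0.416 - 0.36)/0.031245 = 1.7923
Critical value: z_0.005 = ±2.576
p-value = 0.0731
Decision: fail to reject H₀ at α = 0.01

Answer: z = 1.7923, fail to reject H₀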